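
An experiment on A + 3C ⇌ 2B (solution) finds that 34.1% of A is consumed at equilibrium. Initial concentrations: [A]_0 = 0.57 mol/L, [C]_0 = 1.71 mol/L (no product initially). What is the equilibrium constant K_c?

Let X = conversion of A.
Concentrations: [A] = 0.57 − 0.57X; [C] = 1.71 − 1.71X; [B] = 1.14X.
At X = 0.341: [A] = 0.376, [C] = 1.13, [B] = 0.389.
K_c = [B]^2 / ([A] [C]^3) = 0.281 (mol/L)^-2.

K_c = 0.281 (mol/L)^-2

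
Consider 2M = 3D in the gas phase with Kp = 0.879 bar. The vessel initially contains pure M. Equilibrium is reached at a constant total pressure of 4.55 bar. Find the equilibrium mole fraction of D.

Take 1 mol M as basis and let X be its fractional conversion, so ξ = 0.5X.
Species balance: n_M = 1 − X; n_D = 1.5X.
n_T = Σnᵢ = 1 + 0.5X.
With p_i = (n_i/n_T)P, Kp = p_D^3 / (p_M^2).
Setting this equal to 0.879 bar and taking the physical root (0 < X < 1) gives X = 0.315.
Then n_D = 0.472, n_T = 1.16, so y_D = 0.408.

y_D = 0.408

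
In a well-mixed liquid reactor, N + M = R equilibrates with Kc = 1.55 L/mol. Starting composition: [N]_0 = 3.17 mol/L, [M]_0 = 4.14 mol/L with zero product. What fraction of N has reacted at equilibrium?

Let X = conversion of N; extent ξ = 3.17·X mol/L.
Concentrations: [N] = 3.17 − 3.17X; [M] = 4.14 − 3.17X; [R] = 3.17X.
Kc = [R] / ([N] [M]).
Equating to 1.55 L/mol: the physical root is X = 0.737.

X = 0.737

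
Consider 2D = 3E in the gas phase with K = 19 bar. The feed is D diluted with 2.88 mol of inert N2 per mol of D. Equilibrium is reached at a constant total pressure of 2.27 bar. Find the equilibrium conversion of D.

Take 1 mol D as basis and let X be its fractional conversion, so ξ = 0.5X.
At extent ξ: n_D = 1 − X; n_E = 1.5X; n_I = 2.88 (inert).
Total moles n_T = 3.88 + 0.5X.
Mole fractions y_i = n_i/n_T; K = p_E^3 / (p_D^2) with p_i = y_i·P.
Setting this equal to 19 bar and taking the physical root (0 < X < 1) gives X = 0.786.

X = 0.786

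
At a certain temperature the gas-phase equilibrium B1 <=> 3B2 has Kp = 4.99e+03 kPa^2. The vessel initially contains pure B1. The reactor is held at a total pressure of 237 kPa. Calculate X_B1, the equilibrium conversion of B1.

X = 0.170

Take 1 mol B1 as basis and let X be its fractional conversion, so ξ = X.
Mole table: n_B1 = 1 − X; n_B2 = 3X.
Summing: n_T = 1 + 2X.
y_i = n_i/n_T, p_i = y_i·P. Kp = p_B2^3 / (p_B1).
Setting this equal to 4.99e+03 kPa^2 and taking the physical root (0 < X < 1) gives X = 0.170.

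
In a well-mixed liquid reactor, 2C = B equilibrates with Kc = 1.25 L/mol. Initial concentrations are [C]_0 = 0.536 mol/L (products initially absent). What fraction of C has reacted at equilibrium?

X = 0.432

Let X = conversion of C; extent ξ = 0.536X/2 mol/L.
Concentrations: [C] = 0.536 − 0.536X; [B] = 0.268X.
Kc = [B] / ([C]^2).
Setting equal to 1.25 and solving for X on (0,1) gives X = 0.432.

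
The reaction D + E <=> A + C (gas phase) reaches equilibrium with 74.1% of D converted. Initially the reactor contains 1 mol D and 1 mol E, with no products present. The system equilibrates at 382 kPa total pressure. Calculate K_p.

Take 1 mol D as basis and let X be its fractional conversion, so ξ = X.
Mole table: n_D = 1 − X; n_E = 1 − X; n_A = X; n_C = X.
Total moles n_T = 2 (Δν = 0, constant).
At X = 0.741: n_D = 0.259, n_E = 0.259, n_A = 0.741, n_C = 0.741, n_T = 2.
p_i = (n_i/n_T)·P. K_p = p_A p_C / (p_D p_E) = 8.19.

K_p = 8.19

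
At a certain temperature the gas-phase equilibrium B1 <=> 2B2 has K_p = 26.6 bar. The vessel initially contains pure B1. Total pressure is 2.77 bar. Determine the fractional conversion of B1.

Take 1 mol B1 as basis and let X be its fractional conversion, so ξ = X.
Species balance: n_B1 = 1 − X; n_B2 = 2X.
Summing: n_T = 1 + X.
y_i = n_i/n_T, p_i = y_i·P. K_p = p_B2^2 / (p_B1).
Substituting and setting equal to 26.6 bar gives a polynomial in X; the root in (0,1) is X = 0.840.

X = 0.840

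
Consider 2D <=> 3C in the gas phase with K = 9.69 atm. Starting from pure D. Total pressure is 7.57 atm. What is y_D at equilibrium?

y_D = 0.405

Basis: 1 mol D initially; let X = conversion of D. Extent ξ = 0.5X.
Mole table: n_D = 1 − X; n_C = 1.5X.
n_T = Σnᵢ = 1 + 0.5X.
Mole fractions y_i = n_i/n_T; K = p_C^3 / (p_D^2) with p_i = y_i·P.
Substituting and setting equal to 9.69 atm gives a polynomial in X; the root in (0,1) is X = 0.494.
Then n_D = 0.506, n_T = 1.25, so y_D = 0.405.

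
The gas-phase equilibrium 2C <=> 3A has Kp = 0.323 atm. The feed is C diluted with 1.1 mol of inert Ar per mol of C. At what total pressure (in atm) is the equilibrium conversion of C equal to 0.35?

Basis: 1 mol C initially; let X = conversion of C. Extent ξ = 0.5X.
Mole table: n_C = 1 − X; n_A = 1.5X; n_I = 1.1 (inert).
Total moles n_T = 2.1 + 0.5X.
Kp = p_A^3 / (p_C^2) with p_i = (n_i/n_T)·P.
At X = 0.35: the mole-fraction product g(X) = Π y_i^ν_i = 0.1505. Since Kp = g(X)·P^{1}, P = (Kp/g)^(1/1) = (0.323/0.1505)^(1/1) = 2.15 atm.

P = 2.15 atm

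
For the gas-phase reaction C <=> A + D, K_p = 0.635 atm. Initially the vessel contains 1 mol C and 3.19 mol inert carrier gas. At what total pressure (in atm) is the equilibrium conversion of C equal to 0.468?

P = 7.18 atm

Let X = conversion of C (basis 1 mol C); extent of reaction ξ = X.
Species balance: n_C = 1 − X; n_A = X; n_D = X; n_I = 3.19 (inert).
Total moles n_T = 4.19 + X.
K_p = p_A p_D / (p_C) with p_i = (n_i/n_T)·P.
At X = 0.468: the mole-fraction product g(X) = Π y_i^ν_i = 0.08839. Since K_p = g(X)·P^{1}, P = (K_p/g)^(1/1) = (0.635/0.08839)^(1/1) = 7.18 atm.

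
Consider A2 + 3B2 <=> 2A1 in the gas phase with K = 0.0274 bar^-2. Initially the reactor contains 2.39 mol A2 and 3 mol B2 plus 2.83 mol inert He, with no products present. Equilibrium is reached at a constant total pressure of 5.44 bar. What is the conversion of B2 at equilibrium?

Take 3 mol B2 as basis and let X be its fractional conversion, so ξ = X.
Moles: n_A2 = 2.39 − X; n_B2 = 3 − 3X; n_A1 = 2X; n_I = 2.83 (inert).
Summing: n_T = 8.22 − 2X.
Mole fractions y_i = n_i/n_T; K = p_A1^2 / (p_A2 p_B2^3) with p_i = y_i·P.
Equating to 0.0274 bar^-2 and solving on 0 < X < 1: X = 0.274.

X = 0.274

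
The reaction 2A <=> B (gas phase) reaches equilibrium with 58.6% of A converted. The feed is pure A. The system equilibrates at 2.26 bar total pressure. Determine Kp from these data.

Let X = conversion of A (basis 1 mol A); extent of reaction ξ = 0.5X.
Mole table: n_A = 1 − X; n_B = 0.5X.
Total moles n_T = 1 − 0.5X.
At X = 0.586: n_A = 0.414, n_B = 0.293, n_T = 0.707.
p_i = (n_i/n_T)·P. Kp = p_B / (p_A^2) = 0.535 bar^-1.

Kp = 0.535 bar^-1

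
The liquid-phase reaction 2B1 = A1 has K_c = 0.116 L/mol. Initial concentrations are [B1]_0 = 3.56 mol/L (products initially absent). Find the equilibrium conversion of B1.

Let X = conversion of B1; extent ξ = 3.56X/2 mol/L.
Concentrations: [B1] = 3.56 − 3.56X; [A1] = 1.78X.
K_c = [A1] / ([B1]^2).
Solving K_c = 0.116 for X ∈ (0,1): X = 0.349.

X = 0.349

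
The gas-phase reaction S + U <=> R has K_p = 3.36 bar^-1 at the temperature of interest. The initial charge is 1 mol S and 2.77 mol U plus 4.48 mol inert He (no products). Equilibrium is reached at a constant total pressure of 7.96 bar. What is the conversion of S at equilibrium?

X = 0.873

Let X = conversion of S (basis 1 mol S); extent of reaction ξ = X.
Species balance: n_S = 1 − X; n_U = 2.77 − X; n_R = X; n_I = 4.48 (inert).
Summing: n_T = 8.25 − X.
Mole fractions y_i = n_i/n_T; K_p = p_R / (p_S p_U) with p_i = y_i·P.
Substituting and setting equal to 3.36 bar^-1 gives a polynomial in X; the root in (0,1) is X = 0.873.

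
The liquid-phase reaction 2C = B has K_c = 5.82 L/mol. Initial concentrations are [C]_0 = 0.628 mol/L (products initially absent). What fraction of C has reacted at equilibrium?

X = 0.692

Let X = conversion of C; extent ξ = 0.628X/2 mol/L.
Concentrations: [C] = 0.628 − 0.628X; [B] = 0.314X.
K_c = [B] / ([C]^2).
This equals 5.82 at X = 0.692 (the root in 0 < X < 1).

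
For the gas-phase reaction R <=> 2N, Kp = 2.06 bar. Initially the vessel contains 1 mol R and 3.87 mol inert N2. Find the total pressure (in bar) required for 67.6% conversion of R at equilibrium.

Take 1 mol R as basis and let X be its fractional conversion, so ξ = X.
Mole table: n_R = 1 − X; n_N = 2X; n_I = 3.87 (inert).
Total moles n_T = 4.87 + X.
Kp = p_N^2 / (p_R) with p_i = (n_i/n_T)·P.
At X = 0.676: the mole-fraction product g(X) = Π y_i^ν_i = 1.017. Since Kp = g(X)·P^{1}, P = (Kp/g)^(1/1) = (2.06/1.017)^(1/1) = 2.03 bar.

P = 2.03 bar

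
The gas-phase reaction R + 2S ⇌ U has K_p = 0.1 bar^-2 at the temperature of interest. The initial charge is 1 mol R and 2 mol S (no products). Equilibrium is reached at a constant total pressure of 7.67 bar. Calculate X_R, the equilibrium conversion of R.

Take 1 mol R as basis and let X be its fractional conversion, so ξ = X.
Mole table: n_R = 1 − X; n_S = 2 − 2X; n_U = X.
Total moles n_T = 3 − 2X.
Mole fractions y_i = n_i/n_T; K_p = p_U / (p_R p_S^2) with p_i = y_i·P.
This yields a degree-3 equation in X; solving on (0,1), X = 0.562.

X = 0.562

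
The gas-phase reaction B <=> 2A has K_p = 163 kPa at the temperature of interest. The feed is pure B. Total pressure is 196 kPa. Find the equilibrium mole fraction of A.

Basis: 1 mol B initially; let X = conversion of B. Extent ξ = X.
Mole table: n_B = 1 − X; n_A = 2X.
Total moles n_T = 1 + X.
y_i = n_i/n_T, p_i = y_i·P. K_p = p_A^2 / (p_B).
Setting this equal to 163 kPa and taking the physical root (0 < X < 1) gives X = 0.415.
Then n_A = 0.83, n_T = 1.41, so y_A = 0.586.

y_A = 0.586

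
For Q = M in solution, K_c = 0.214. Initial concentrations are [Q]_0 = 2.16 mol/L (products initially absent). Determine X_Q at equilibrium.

X = 0.176

Let X = conversion of Q; extent ξ = 2.16·X mol/L.
Concentrations: [Q] = 2.16 − 2.16X; [M] = 2.16X.
K_c = [M] / ([Q]).
Setting equal to 0.214 and solving for X on (0,1) gives X = 0.176.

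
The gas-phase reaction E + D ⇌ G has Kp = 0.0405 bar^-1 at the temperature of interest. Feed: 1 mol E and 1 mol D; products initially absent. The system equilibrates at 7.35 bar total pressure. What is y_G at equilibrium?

y_G = 0.065

Take 1 mol E as basis and let X be its fractional conversion, so ξ = X.
Mole table: n_E = 1 − X; n_D = 1 − X; n_G = X.
Total moles n_T = 2 − X.
y_i = n_i/n_T, p_i = y_i·P. Kp = p_G / (p_E p_D).
Equating to 0.0405 bar^-1 and solving on 0 < X < 1: X = 0.122.
Then n_G = 0.122, n_T = 1.88, so y_G = 0.065.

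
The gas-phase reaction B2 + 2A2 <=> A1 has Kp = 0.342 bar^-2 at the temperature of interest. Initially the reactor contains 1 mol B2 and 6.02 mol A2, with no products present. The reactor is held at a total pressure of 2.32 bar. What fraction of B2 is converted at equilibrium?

X = 0.559

Basis: 1 mol B2 initially; let X = conversion of B2. Extent ξ = X.
Species balance: n_B2 = 1 − X; n_A2 = 6.02 − 2X; n_A1 = X.
n_T = Σnᵢ = 7.02 − 2X.
y_i = n_i/n_T, p_i = y_i·P. Kp = p_A1 / (p_B2 p_A2^2).
Setting this equal to 0.342 bar^-2 and taking the physical root (0 < X < 1) gives X = 0.559.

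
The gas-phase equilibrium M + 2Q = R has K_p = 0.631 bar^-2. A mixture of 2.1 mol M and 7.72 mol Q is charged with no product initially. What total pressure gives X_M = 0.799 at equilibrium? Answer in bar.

P = 3.72 bar

Take 2.1 mol M as basis and let X be its fractional conversion, so ξ = 2.1X.
At extent ξ: n_M = 2.1 − 2.1X; n_Q = 7.72 − 4.2X; n_R = 2.1X.
n_T = Σnᵢ = 9.82 − 4.2X.
K_p = p_R / (p_M p_Q^2) with p_i = (n_i/n_T)·P.
At X = 0.799: the mole-fraction product g(X) = Π y_i^ν_i = 8.721. Since K_p = g(X)·P^{-2}, P = (g/K_p)^(1/2) = (8.721/0.631)^(1/2) = 3.72 bar.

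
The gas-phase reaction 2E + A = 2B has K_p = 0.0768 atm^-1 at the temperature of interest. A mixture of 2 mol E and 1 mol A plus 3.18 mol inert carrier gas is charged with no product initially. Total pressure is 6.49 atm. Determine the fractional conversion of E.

Let X = conversion of E (basis 2 mol E); extent of reaction ξ = X.
Mole table: n_E = 2 − 2X; n_A = 1 − X; n_B = 2X; n_I = 3.18 (inert).
Total moles n_T = 6.18 − X.
Mole fractions y_i = n_i/n_T; K_p = p_B^2 / (p_E^2 p_A) with p_i = y_i·P.
This yields a degree-3 equation in X; solving on (0,1), X = 0.205.

X = 0.205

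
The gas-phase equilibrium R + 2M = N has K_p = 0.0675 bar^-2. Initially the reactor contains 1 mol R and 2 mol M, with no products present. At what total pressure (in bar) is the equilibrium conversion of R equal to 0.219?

Basis: 1 mol R initially; let X = conversion of R. Extent ξ = X.
Moles: n_R = 1 − X; n_M = 2 − 2X; n_N = X.
Total moles n_T = 3 − 2X.
K_p = p_N / (p_R p_M^2) with p_i = (n_i/n_T)·P.
At X = 0.219: the mole-fraction product g(X) = Π y_i^ν_i = 0.7544. Since K_p = g(X)·P^{-2}, P = (g/K_p)^(1/2) = (0.7544/0.0675)^(1/2) = 3.34 bar.

P = 3.34 bar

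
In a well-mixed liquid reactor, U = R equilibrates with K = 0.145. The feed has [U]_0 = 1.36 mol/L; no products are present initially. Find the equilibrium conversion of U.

Let X = conversion of U; extent ξ = 1.36·X mol/L.
Concentrations: [U] = 1.36 − 1.36X; [R] = 1.36X.
K = [R] / ([U]).
Equating to 0.145: the physical root is X = 0.127.

X = 0.127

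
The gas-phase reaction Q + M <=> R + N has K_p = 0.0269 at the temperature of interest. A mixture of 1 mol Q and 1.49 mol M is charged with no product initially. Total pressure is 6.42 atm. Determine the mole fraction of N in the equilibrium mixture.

Let X = conversion of Q (basis 1 mol Q); extent of reaction ξ = X.
Species balance: n_Q = 1 − X; n_M = 1.49 − X; n_R = X; n_N = X.
Total moles n_T = 2.49 (Δν = 0, constant).
Mole fractions y_i = n_i/n_T; K_p = p_R p_N / (p_Q p_M) with p_i = y_i·P.
Setting this equal to 0.0269 and taking the physical root (0 < X < 1) gives X = 0.171.
Then n_N = 0.171, n_T = 2.49, so y_N = 0.069.

y_N = 0.069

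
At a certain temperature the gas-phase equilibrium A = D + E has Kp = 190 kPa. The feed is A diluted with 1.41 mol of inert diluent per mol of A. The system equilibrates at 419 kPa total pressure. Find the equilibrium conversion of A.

Basis: 1 mol A initially; let X = conversion of A. Extent ξ = X.
At extent ξ: n_A = 1 − X; n_D = X; n_E = X; n_I = 1.41 (inert).
Summing: n_T = 2.41 + X.
Mole fractions y_i = n_i/n_T; Kp = p_D p_E / (p_A) with p_i = y_i·P.
Equating to 190 kPa and solving on 0 < X < 1: X = 0.675.

X = 0.675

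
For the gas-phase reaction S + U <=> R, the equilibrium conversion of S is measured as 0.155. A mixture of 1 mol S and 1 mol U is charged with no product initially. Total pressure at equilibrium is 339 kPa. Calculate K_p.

Basis: 1 mol S initially; let X = conversion of S. Extent ξ = X.
At extent ξ: n_S = 1 − X; n_U = 1 − X; n_R = X.
Summing: n_T = 2 − X.
At X = 0.155: n_S = 0.845, n_U = 0.845, n_R = 0.155, n_T = 1.84.
p_i = (n_i/n_T)·P. K_p = p_R / (p_S p_U) = 0.00118 kPa^-1.

K_p = 0.00118 kPa^-1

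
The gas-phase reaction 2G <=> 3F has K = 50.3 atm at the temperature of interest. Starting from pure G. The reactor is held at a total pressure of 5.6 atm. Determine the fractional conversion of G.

X = 0.694

Basis: 1 mol G initially; let X = conversion of G. Extent ξ = 0.5X.
At extent ξ: n_G = 1 − X; n_F = 1.5X.
Summing: n_T = 1 + 0.5X.
y_i = n_i/n_T, p_i = y_i·P. K = p_F^3 / (p_G^2).
Setting this equal to 50.3 atm and taking the physical root (0 < X < 1) gives X = 0.694.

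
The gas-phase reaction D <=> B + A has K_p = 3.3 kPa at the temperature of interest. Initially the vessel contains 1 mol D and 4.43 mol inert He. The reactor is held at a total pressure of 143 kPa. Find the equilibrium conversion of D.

Basis: 1 mol D initially; let X = conversion of D. Extent ξ = X.
Species balance: n_D = 1 − X; n_B = X; n_A = X; n_I = 4.43 (inert).
Total moles n_T = 5.43 + X.
y_i = n_i/n_T, p_i = y_i·P. K_p = p_B p_A / (p_D).
Equating to 3.3 kPa and solving on 0 < X < 1: X = 0.304.

X = 0.304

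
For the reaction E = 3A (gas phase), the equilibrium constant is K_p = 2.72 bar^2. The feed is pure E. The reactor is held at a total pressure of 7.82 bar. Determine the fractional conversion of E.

Take 1 mol E as basis and let X be its fractional conversion, so ξ = X.
At extent ξ: n_E = 1 − X; n_A = 3X.
n_T = Σnᵢ = 1 + 2X.
Mole fractions y_i = n_i/n_T; K_p = p_A^3 / (p_E) with p_i = y_i·P.
This yields a degree-3 equation in X; solving on (0,1), X = 0.132.

X = 0.132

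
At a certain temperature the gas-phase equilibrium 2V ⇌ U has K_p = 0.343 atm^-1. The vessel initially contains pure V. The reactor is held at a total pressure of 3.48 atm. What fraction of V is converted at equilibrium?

X = 0.584

Basis: 1 mol V initially; let X = conversion of V. Extent ξ = 0.5X.
At extent ξ: n_V = 1 − X; n_U = 0.5X.
Total moles n_T = 1 − 0.5X.
y_i = n_i/n_T, p_i = y_i·P. K_p = p_U / (p_V^2).
Setting this equal to 0.343 atm^-1 and taking the physical root (0 < X < 1) gives X = 0.584.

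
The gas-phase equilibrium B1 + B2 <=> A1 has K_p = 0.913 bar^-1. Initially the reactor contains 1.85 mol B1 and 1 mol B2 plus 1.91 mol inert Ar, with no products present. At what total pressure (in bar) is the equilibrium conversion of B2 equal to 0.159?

Take 1 mol B2 as basis and let X be its fractional conversion, so ξ = X.
Species balance: n_B1 = 1.85 − X; n_B2 = 1 − X; n_A1 = X; n_I = 1.91 (inert).
n_T = Σnᵢ = 4.76 − X.
K_p = p_A1 / (p_B1 p_B2) with p_i = (n_i/n_T)·P.
At X = 0.159: the mole-fraction product g(X) = Π y_i^ν_i = 0.5144. Since K_p = g(X)·P^{-1}, P = (g/K_p)^(1/1) = (0.5144/0.913)^(1/1) = 0.563 bar.

P = 0.563 bar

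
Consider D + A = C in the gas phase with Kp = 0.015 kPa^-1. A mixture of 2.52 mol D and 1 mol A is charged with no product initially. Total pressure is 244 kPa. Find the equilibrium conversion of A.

Basis: 1 mol A initially; let X = conversion of A. Extent ξ = X.
At extent ξ: n_D = 2.52 − X; n_A = 1 − X; n_C = X.
n_T = Σnᵢ = 3.52 − X.
With p_i = (n_i/n_T)P, Kp = p_C / (p_D p_A).
Equating to 0.015 kPa^-1 and solving on 0 < X < 1: X = 0.702.

X = 0.702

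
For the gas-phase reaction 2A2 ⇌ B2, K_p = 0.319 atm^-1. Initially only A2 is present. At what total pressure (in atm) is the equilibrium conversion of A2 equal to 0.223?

P = 0.514 atm

Basis: 1 mol A2 initially; let X = conversion of A2. Extent ξ = 0.5X.
At extent ξ: n_A2 = 1 − X; n_B2 = 0.5X.
Summing: n_T = 1 − 0.5X.
K_p = p_B2 / (p_A2^2) with p_i = (n_i/n_T)·P.
At X = 0.223: the mole-fraction product g(X) = Π y_i^ν_i = 0.1641. Since K_p = g(X)·P^{-1}, P = (g/K_p)^(1/1) = (0.1641/0.319)^(1/1) = 0.514 atm.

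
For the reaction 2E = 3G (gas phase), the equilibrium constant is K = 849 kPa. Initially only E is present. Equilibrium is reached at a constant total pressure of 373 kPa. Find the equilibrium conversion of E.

X = 0.555

Let X = conversion of E (basis 1 mol E); extent of reaction ξ = 0.5X.
At extent ξ: n_E = 1 − X; n_G = 1.5X.
Total moles n_T = 1 + 0.5X.
With p_i = (n_i/n_T)P, K = p_G^3 / (p_E^2).
Equating to 849 kPa and solving on 0 < X < 1: X = 0.555.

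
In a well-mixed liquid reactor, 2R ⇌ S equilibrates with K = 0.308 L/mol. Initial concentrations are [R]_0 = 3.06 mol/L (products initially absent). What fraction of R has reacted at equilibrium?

X = 0.490

Let X = conversion of R; extent ξ = 3.06X/2 mol/L.
Concentrations: [R] = 3.06 − 3.06X; [S] = 1.53X.
K = [S] / ([R]^2).
Solving K = 0.308 for X ∈ (0,1): X = 0.490.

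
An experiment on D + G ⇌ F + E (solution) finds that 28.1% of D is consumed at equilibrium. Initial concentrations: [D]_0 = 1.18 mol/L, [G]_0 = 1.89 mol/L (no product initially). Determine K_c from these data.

Let X = conversion of D.
Concentrations: [D] = 1.18 − 1.18X; [G] = 1.89 − 1.18X; [F] = 1.18X; [E] = 1.18X.
At X = 0.281: [D] = 0.848, [G] = 1.56, [F] = 0.332, [E] = 0.332.
K_c = [F] [E] / ([D] [G]) = 0.0832.

K_c = 0.0832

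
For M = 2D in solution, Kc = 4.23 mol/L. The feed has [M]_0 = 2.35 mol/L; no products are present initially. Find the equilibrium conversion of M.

X = 0.483

Let X = conversion of M; extent ξ = 2.35·X mol/L.
Concentrations: [M] = 2.35 − 2.35X; [D] = 4.7X.
Kc = [D]^2 / ([M]).
Setting equal to 4.23 and solving for X on (0,1) gives X = 0.483.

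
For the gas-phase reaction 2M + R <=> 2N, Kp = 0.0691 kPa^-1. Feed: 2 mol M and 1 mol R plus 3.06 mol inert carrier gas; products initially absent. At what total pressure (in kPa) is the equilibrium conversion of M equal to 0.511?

Basis: 2 mol M initially; let X = conversion of M. Extent ξ = X.
Mole table: n_M = 2 − 2X; n_R = 1 − X; n_N = 2X; n_I = 3.06 (inert).
Summing: n_T = 6.06 − X.
Kp = p_N^2 / (p_M^2 p_R) with p_i = (n_i/n_T)·P.
At X = 0.511: the mole-fraction product g(X) = Π y_i^ν_i = 12.39. Since Kp = g(X)·P^{-1}, P = (g/Kp)^(1/1) = (12.39/0.0691)^(1/1) = 179 kPa.

P = 179 kPa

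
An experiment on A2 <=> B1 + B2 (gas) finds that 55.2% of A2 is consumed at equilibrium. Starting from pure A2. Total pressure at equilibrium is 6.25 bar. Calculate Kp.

Let X = conversion of A2 (basis 1 mol A2); extent of reaction ξ = X.
Mole table: n_A2 = 1 − X; n_B1 = X; n_B2 = X.
Total moles n_T = 1 + X.
At X = 0.552: n_A2 = 0.448, n_B1 = 0.552, n_B2 = 0.552, n_T = 1.55.
p_i = (n_i/n_T)·P. Kp = p_B1 p_B2 / (p_A2) = 2.74 bar.

Kp = 2.74 bar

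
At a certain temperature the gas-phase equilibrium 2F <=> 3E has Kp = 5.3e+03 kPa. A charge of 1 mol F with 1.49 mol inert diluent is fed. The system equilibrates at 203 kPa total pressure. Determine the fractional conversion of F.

X = 0.838

Take 1 mol F as basis and let X be its fractional conversion, so ξ = 0.5X.
Species balance: n_F = 1 − X; n_E = 1.5X; n_I = 1.49 (inert).
n_T = Σnᵢ = 2.49 + 0.5X.
With p_i = (n_i/n_T)P, Kp = p_E^3 / (p_F^2).
Setting this equal to 5.3e+03 kPa and taking the physical root (0 < X < 1) gives X = 0.838.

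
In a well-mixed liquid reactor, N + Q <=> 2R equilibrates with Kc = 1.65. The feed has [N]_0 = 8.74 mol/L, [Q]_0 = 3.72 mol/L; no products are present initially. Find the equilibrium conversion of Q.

X = 0.565

Let X = conversion of Q; extent ξ = 3.72·X mol/L.
Concentrations: [N] = 8.74 − 3.72X; [Q] = 3.72 − 3.72X; [R] = 7.44X.
Kc = [R]^2 / ([N] [Q]).
Setting equal to 1.65 and solving for X on (0,1) gives X = 0.565.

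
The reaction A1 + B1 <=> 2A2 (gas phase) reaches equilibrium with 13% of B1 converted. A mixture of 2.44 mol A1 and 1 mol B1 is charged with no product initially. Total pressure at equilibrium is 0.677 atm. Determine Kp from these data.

Kp = 0.0336

Take 1 mol B1 as basis and let X be its fractional conversion, so ξ = X.
At extent ξ: n_A1 = 2.44 − X; n_B1 = 1 − X; n_A2 = 2X.
Since Δν = 0, n_T = 3.44 throughout.
At X = 0.13: n_A1 = 2.31, n_B1 = 0.87, n_A2 = 0.26, n_T = 3.44.
p_i = (n_i/n_T)·P. Kp = p_A2^2 / (p_A1 p_B1) = 0.0336.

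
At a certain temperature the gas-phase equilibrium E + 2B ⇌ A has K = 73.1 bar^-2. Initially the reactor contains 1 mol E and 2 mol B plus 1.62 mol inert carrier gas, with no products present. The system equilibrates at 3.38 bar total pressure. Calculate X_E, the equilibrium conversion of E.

X = 0.871

Let X = conversion of E (basis 1 mol E); extent of reaction ξ = X.
Species balance: n_E = 1 − X; n_B = 2 − 2X; n_A = X; n_I = 1.62 (inert).
n_T = Σnᵢ = 4.62 − 2X.
y_i = n_i/n_T, p_i = y_i·P. K = p_A / (p_E p_B^2).
This yields a degree-3 equation in X; solving on (0,1), X = 0.871.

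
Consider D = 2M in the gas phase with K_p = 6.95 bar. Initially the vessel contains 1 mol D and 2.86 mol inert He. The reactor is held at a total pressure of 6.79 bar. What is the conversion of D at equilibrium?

X = 0.642

Let X = conversion of D (basis 1 mol D); extent of reaction ξ = X.
Mole table: n_D = 1 − X; n_M = 2X; n_I = 2.86 (inert).
Summing: n_T = 3.86 + X.
Mole fractions y_i = n_i/n_T; K_p = p_M^2 / (p_D) with p_i = y_i·P.
Substituting and setting equal to 6.95 bar gives a polynomial in X; the root in (0,1) is X = 0.642.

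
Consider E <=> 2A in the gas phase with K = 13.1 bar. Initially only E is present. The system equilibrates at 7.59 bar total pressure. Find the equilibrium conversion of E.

X = 0.549

Basis: 1 mol E initially; let X = conversion of E. Extent ξ = X.
Species balance: n_E = 1 − X; n_A = 2X.
Summing: n_T = 1 + X.
Mole fractions y_i = n_i/n_T; K = p_A^2 / (p_E) with p_i = y_i·P.
This yields a degree-2 equation in X; solving on (0,1), X = 0.549.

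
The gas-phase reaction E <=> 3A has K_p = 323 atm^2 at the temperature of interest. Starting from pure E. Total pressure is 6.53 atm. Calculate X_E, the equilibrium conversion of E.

Take 1 mol E as basis and let X be its fractional conversion, so ξ = X.
Mole table: n_E = 1 − X; n_A = 3X.
Total moles n_T = 1 + 2X.
With p_i = (n_i/n_T)P, K_p = p_A^3 / (p_E).
Substituting and setting equal to 323 atm^2 gives a polynomial in X; the root in (0,1) is X = 0.756.

X = 0.756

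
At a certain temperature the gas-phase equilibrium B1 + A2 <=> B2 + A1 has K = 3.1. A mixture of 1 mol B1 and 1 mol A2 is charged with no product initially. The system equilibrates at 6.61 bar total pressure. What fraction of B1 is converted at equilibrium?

X = 0.638

Basis: 1 mol B1 initially; let X = conversion of B1. Extent ξ = X.
Mole table: n_B1 = 1 − X; n_A2 = 1 − X; n_B2 = X; n_A1 = X.
Total moles n_T = 2 (Δν = 0, constant).
y_i = n_i/n_T, p_i = y_i·P. K = p_B2 p_A1 / (p_B1 p_A2).
Setting this equal to 3.1 and taking the physical root (0 < X < 1) gives X = 0.638.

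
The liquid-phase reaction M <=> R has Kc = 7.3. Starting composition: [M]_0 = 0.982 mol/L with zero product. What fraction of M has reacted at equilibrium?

X = 0.880

Let X = conversion of M; extent ξ = 0.982·X mol/L.
Concentrations: [M] = 0.982 − 0.982X; [R] = 0.982X.
Kc = [R] / ([M]).
Equating to 7.3: the physical root is X = 0.880.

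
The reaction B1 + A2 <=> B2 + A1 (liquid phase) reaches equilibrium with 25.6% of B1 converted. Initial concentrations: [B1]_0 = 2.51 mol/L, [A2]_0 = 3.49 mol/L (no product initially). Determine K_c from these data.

K_c = 0.0776

Let X = conversion of B1.
Concentrations: [B1] = 2.51 − 2.51X; [A2] = 3.49 − 2.51X; [B2] = 2.51X; [A1] = 2.51X.
At X = 0.256: [B1] = 1.87, [A2] = 2.85, [B2] = 0.643, [A1] = 0.643.
K_c = [B2] [A1] / ([B1] [A2]) = 0.0776.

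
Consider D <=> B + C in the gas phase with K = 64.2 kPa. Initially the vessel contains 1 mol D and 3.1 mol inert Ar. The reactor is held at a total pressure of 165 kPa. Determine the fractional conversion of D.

X = 0.722

Let X = conversion of D (basis 1 mol D); extent of reaction ξ = X.
Mole table: n_D = 1 − X; n_B = X; n_C = X; n_I = 3.1 (inert).
Total moles n_T = 4.1 + X.
Mole fractions y_i = n_i/n_T; K = p_B p_C / (p_D) with p_i = y_i·P.
Substituting and setting equal to 64.2 kPa gives a polynomial in X; the root in (0,1) is X = 0.722.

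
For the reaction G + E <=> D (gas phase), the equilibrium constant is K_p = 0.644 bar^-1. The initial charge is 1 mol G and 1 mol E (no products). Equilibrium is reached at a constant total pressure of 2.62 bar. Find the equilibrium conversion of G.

Basis: 1 mol G initially; let X = conversion of G. Extent ξ = X.
Species balance: n_G = 1 − X; n_E = 1 − X; n_D = X.
Summing: n_T = 2 − X.
With p_i = (n_i/n_T)P, K_p = p_D / (p_G p_E).
Equating to 0.644 bar^-1 and solving on 0 < X < 1: X = 0.390.

X = 0.390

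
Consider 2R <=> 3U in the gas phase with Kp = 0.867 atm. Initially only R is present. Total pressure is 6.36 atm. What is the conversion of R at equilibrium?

X = 0.286

Let X = conversion of R (basis 1 mol R); extent of reaction ξ = 0.5X.
Species balance: n_R = 1 − X; n_U = 1.5X.
n_T = Σnᵢ = 1 + 0.5X.
y_i = n_i/n_T, p_i = y_i·P. Kp = p_U^3 / (p_R^2).
Substituting and setting equal to 0.867 atm gives a polynomial in X; the root in (0,1) is X = 0.286.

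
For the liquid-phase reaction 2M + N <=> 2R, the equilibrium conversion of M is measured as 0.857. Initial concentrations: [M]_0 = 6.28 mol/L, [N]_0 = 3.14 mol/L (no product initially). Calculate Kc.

Let X = conversion of M.
Concentrations: [M] = 6.28 − 6.28X; [N] = 3.14 − 3.14X; [R] = 6.28X.
At X = 0.857: [M] = 0.898, [N] = 0.449, [R] = 5.38.
Kc = [R]^2 / ([M]^2 [N]) = 80 L/mol.

Kc = 80 L/mol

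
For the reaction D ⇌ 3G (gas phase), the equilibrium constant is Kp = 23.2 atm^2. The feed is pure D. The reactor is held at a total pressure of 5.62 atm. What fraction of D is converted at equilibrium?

X = 0.373

Basis: 1 mol D initially; let X = conversion of D. Extent ξ = X.
At extent ξ: n_D = 1 − X; n_G = 3X.
Total moles n_T = 1 + 2X.
y_i = n_i/n_T, p_i = y_i·P. Kp = p_G^3 / (p_D).
Substituting and setting equal to 23.2 atm^2 gives a polynomial in X; the root in (0,1) is X = 0.373.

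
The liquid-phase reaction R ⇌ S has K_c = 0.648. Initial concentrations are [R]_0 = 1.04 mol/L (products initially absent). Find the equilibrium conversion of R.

X = 0.393

Let X = conversion of R; extent ξ = 1.04·X mol/L.
Concentrations: [R] = 1.04 − 1.04X; [S] = 1.04X.
K_c = [S] / ([R]).
Equating to 0.648: the physical root is X = 0.393.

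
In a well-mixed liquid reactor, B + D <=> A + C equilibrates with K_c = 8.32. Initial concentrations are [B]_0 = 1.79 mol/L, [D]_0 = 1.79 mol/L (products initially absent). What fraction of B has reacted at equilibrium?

Let X = conversion of B; extent ξ = 1.79·X mol/L.
Concentrations: [B] = 1.79 − 1.79X; [D] = 1.79 − 1.79X; [A] = 1.79X; [C] = 1.79X.
K_c = [A] [C] / ([B] [D]).
Setting equal to 8.32 and solving for X on (0,1) gives X = 0.743.

X = 0.743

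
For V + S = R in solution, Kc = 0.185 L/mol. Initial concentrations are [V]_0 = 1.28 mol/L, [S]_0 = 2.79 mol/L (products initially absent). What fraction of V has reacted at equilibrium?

Let X = conversion of V; extent ξ = 1.28·X mol/L.
Concentrations: [V] = 1.28 − 1.28X; [S] = 2.79 − 1.28X; [R] = 1.28X.
Kc = [R] / ([V] [S]).
Setting equal to 0.185 and solving for X on (0,1) gives X = 0.307.

X = 0.307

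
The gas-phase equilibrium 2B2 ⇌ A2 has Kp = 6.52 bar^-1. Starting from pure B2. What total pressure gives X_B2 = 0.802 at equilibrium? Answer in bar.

Let X = conversion of B2 (basis 1 mol B2); extent of reaction ξ = 0.5X.
Species balance: n_B2 = 1 − X; n_A2 = 0.5X.
Total moles n_T = 1 − 0.5X.
Kp = p_A2 / (p_B2^2) with p_i = (n_i/n_T)·P.
At X = 0.802: the mole-fraction product g(X) = Π y_i^ν_i = 6.127. Since Kp = g(X)·P^{-1}, P = (g/Kp)^(1/1) = (6.127/6.52)^(1/1) = 0.94 bar.

P = 0.94 bar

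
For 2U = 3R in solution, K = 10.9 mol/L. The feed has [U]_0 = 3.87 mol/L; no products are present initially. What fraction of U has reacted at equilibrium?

X = 0.552

Let X = conversion of U; extent ξ = 3.87X/2 mol/L.
Concentrations: [U] = 3.87 − 3.87X; [R] = 5.8X.
K = [R]^3 / ([U]^2).
Solving K = 10.9 for X ∈ (0,1): X = 0.552.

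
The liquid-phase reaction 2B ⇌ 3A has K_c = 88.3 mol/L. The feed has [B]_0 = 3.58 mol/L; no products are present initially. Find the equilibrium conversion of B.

Let X = conversion of B; extent ξ = 3.58X/2 mol/L.
Concentrations: [B] = 3.58 − 3.58X; [A] = 5.37X.
K_c = [A]^3 / ([B]^2).
This equals 88.3 at X = 0.757 (the root in 0 < X < 1).

X = 0.757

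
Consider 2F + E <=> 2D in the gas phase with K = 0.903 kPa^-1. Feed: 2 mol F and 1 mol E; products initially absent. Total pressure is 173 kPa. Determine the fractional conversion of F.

Take 2 mol F as basis and let X be its fractional conversion, so ξ = X.
Mole table: n_F = 2 − 2X; n_E = 1 − X; n_D = 2X.
Total moles n_T = 3 − X.
Mole fractions y_i = n_i/n_T; K = p_D^2 / (p_F^2 p_E) with p_i = y_i·P.
Equating to 0.903 kPa^-1 and solving on 0 < X < 1: X = 0.793.

X = 0.793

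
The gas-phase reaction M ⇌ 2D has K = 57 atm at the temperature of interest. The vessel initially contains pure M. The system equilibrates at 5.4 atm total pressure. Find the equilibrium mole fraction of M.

Take 1 mol M as basis and let X be its fractional conversion, so ξ = X.
Moles: n_M = 1 − X; n_D = 2X.
n_T = Σnᵢ = 1 + X.
y_i = n_i/n_T, p_i = y_i·P. K = p_D^2 / (p_M).
Setting this equal to 57 atm and taking the physical root (0 < X < 1) gives X = 0.852.
Then n_M = 0.148, n_T = 1.85, so y_M = 0.080.

y_M = 0.080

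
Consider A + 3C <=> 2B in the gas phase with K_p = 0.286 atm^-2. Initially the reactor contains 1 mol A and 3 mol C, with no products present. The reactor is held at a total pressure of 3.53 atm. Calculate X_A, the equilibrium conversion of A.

Let X = conversion of A (basis 1 mol A); extent of reaction ξ = X.
At extent ξ: n_A = 1 − X; n_C = 3 − 3X; n_B = 2X.
n_T = Σnᵢ = 4 − 2X.
With p_i = (n_i/n_T)P, K_p = p_B^2 / (p_A p_C^3).
Equating to 0.286 atm^-2 and solving on 0 < X < 1: X = 0.462.

X = 0.462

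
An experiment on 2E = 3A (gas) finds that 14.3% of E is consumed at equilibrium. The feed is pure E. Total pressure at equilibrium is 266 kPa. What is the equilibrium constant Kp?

Kp = 3.34 kPa

Basis: 1 mol E initially; let X = conversion of E. Extent ξ = 0.5X.
Species balance: n_E = 1 − X; n_A = 1.5X.
Summing: n_T = 1 + 0.5X.
At X = 0.143: n_E = 0.857, n_A = 0.214, n_T = 1.07.
p_i = (n_i/n_T)·P. Kp = p_A^3 / (p_E^2) = 3.34 kPa.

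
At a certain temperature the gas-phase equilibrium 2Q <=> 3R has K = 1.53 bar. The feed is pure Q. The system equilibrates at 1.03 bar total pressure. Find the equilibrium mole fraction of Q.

Let X = conversion of Q (basis 1 mol Q); extent of reaction ξ = 0.5X.
Species balance: n_Q = 1 − X; n_R = 1.5X.
Summing: n_T = 1 + 0.5X.
y_i = n_i/n_T, p_i = y_i·P. K = p_R^3 / (p_Q^2).
Equating to 1.53 bar and solving on 0 < X < 1: X = 0.510.
Then n_Q = 0.49, n_T = 1.25, so y_Q = 0.390.

y_Q = 0.390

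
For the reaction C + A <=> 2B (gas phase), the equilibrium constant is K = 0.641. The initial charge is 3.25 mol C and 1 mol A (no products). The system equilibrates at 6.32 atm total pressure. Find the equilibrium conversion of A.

X = 0.480

Basis: 1 mol A initially; let X = conversion of A. Extent ξ = X.
Mole table: n_C = 3.25 − X; n_A = 1 − X; n_B = 2X.
Total moles n_T = 4.25 (Δν = 0, constant).
Mole fractions y_i = n_i/n_T; K = p_B^2 / (p_C p_A) with p_i = y_i·P.
Setting this equal to 0.641 and taking the physical root (0 < X < 1) gives X = 0.480.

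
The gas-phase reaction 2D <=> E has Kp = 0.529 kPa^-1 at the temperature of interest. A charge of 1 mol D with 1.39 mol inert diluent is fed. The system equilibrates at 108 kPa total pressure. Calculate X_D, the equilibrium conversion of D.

X = 0.878

Take 1 mol D as basis and let X be its fractional conversion, so ξ = 0.5X.
At extent ξ: n_D = 1 − X; n_E = 0.5X; n_I = 1.39 (inert).
Summing: n_T = 2.39 − 0.5X.
y_i = n_i/n_T, p_i = y_i·P. Kp = p_E / (p_D^2).
Substituting and setting equal to 0.529 kPa^-1 gives a polynomial in X; the root in (0,1) is X = 0.878.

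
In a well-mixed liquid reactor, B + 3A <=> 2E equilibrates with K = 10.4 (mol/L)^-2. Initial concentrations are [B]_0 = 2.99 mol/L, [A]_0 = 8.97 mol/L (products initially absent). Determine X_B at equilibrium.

Let X = conversion of B; extent ξ = 2.99·X mol/L.
Concentrations: [B] = 2.99 − 2.99X; [A] = 8.97 − 8.97X; [E] = 5.98X.
K = [E]^2 / ([B] [A]^3).
This equals 10.4 at X = 0.819 (the root in 0 < X < 1).

X = 0.819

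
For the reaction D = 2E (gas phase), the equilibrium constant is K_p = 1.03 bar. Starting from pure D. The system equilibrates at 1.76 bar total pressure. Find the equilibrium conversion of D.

Basis: 1 mol D initially; let X = conversion of D. Extent ξ = X.
At extent ξ: n_D = 1 − X; n_E = 2X.
Total moles n_T = 1 + X.
Mole fractions y_i = n_i/n_T; K_p = p_E^2 / (p_D) with p_i = y_i·P.
This yields a degree-2 equation in X; solving on (0,1), X = 0.357.

X = 0.357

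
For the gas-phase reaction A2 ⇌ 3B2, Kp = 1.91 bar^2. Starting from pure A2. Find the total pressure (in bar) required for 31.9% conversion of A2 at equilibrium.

Let X = conversion of A2 (basis 1 mol A2); extent of reaction ξ = X.
At extent ξ: n_A2 = 1 − X; n_B2 = 3X.
Total moles n_T = 1 + 2X.
Kp = p_B2^3 / (p_A2) with p_i = (n_i/n_T)·P.
At X = 0.319: the mole-fraction product g(X) = Π y_i^ν_i = 0.4797. Since Kp = g(X)·P^{2}, P = (Kp/g)^(1/2) = (1.91/0.4797)^(1/2) = 2 bar.

P = 2 bar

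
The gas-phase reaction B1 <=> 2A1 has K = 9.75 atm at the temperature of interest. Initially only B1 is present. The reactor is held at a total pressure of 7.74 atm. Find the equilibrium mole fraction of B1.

Let X = conversion of B1 (basis 1 mol B1); extent of reaction ξ = X.
Mole table: n_B1 = 1 − X; n_A1 = 2X.
Summing: n_T = 1 + X.
Mole fractions y_i = n_i/n_T; K = p_A1^2 / (p_B1) with p_i = y_i·P.
Substituting and setting equal to 9.75 atm gives a polynomial in X; the root in (0,1) is X = 0.489.
Then n_B1 = 0.511, n_T = 1.49, so y_B1 = 0.343.

y_B1 = 0.343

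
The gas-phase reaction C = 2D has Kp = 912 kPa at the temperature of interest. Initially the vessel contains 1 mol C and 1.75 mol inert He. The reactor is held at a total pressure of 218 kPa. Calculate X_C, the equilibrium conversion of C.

X = 0.820

Basis: 1 mol C initially; let X = conversion of C. Extent ξ = X.
Species balance: n_C = 1 − X; n_D = 2X; n_I = 1.75 (inert).
Total moles n_T = 2.75 + X.
y_i = n_i/n_T, p_i = y_i·P. Kp = p_D^2 / (p_C).
Equating to 912 kPa and solving on 0 < X < 1: X = 0.820.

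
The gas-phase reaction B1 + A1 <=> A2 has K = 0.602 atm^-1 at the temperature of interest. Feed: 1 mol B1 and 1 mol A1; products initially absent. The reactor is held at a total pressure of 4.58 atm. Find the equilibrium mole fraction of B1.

Let X = conversion of B1 (basis 1 mol B1); extent of reaction ξ = X.
Mole table: n_B1 = 1 − X; n_A1 = 1 − X; n_A2 = X.
Summing: n_T = 2 − X.
y_i = n_i/n_T, p_i = y_i·P. K = p_A2 / (p_B1 p_A1).
Setting this equal to 0.602 atm^-1 and taking the physical root (0 < X < 1) gives X = 0.484.
Then n_B1 = 0.516, n_T = 1.52, so y_B1 = 0.340.

y_B1 = 0.340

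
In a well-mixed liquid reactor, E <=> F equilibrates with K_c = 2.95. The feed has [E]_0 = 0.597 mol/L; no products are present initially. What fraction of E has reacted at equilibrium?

Let X = conversion of E; extent ξ = 0.597·X mol/L.
Concentrations: [E] = 0.597 − 0.597X; [F] = 0.597X.
K_c = [F] / ([E]).
Setting equal to 2.95 and solving for X on (0,1) gives X = 0.747.

X = 0.747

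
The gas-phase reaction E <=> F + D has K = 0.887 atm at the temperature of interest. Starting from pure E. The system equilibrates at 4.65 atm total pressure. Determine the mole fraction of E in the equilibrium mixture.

y_E = 0.428

Let X = conversion of E (basis 1 mol E); extent of reaction ξ = X.
Moles: n_E = 1 − X; n_F = X; n_D = X.
Total moles n_T = 1 + X.
y_i = n_i/n_T, p_i = y_i·P. K = p_F p_D / (p_E).
Setting this equal to 0.887 atm and taking the physical root (0 < X < 1) gives X = 0.400.
Then n_E = 0.6, n_T = 1.4, so y_E = 0.428.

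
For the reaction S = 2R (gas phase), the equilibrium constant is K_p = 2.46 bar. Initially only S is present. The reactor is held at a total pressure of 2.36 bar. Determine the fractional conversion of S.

Basis: 1 mol S initially; let X = conversion of S. Extent ξ = X.
Moles: n_S = 1 − X; n_R = 2X.
Total moles n_T = 1 + X.
y_i = n_i/n_T, p_i = y_i·P. K_p = p_R^2 / (p_S).
Equating to 2.46 bar and solving on 0 < X < 1: X = 0.455.

X = 0.455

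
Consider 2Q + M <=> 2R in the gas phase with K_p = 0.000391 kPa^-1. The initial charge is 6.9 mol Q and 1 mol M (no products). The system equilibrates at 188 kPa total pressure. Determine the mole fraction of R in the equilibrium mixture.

y_R = 0.070

Basis: 1 mol M initially; let X = conversion of M. Extent ξ = X.
At extent ξ: n_Q = 6.9 − 2X; n_M = 1 − X; n_R = 2X.
Summing: n_T = 7.9 − X.
With p_i = (n_i/n_T)P, K_p = p_R^2 / (p_Q^2 p_M).
Substituting and setting equal to 0.000391 kPa^-1 gives a polynomial in X; the root in (0,1) is X = 0.267.
Then n_R = 0.535, n_T = 7.63, so y_R = 0.070.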